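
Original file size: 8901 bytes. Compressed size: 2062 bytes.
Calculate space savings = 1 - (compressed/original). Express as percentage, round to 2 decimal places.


ratio = compressed/original = 2062/8901 = 0.231659
savings = 1 - ratio = 1 - 0.231659 = 0.768341
as a percentage: 0.768341 * 100 = 76.83%

Space savings = 1 - 2062/8901 = 76.83%


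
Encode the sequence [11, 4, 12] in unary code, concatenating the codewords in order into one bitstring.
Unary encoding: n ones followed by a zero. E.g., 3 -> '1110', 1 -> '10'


Encode each number as n ones followed by a terminating 0:
  11 -> 111111111110 (12 bits)
  4 -> 11110 (5 bits)
  12 -> 1111111111110 (13 bits)
Total length = 12 + 5 + 13 = 30 bits.

Unary([11, 4, 12]) = 111111111110111101111111111110 (30 bits)


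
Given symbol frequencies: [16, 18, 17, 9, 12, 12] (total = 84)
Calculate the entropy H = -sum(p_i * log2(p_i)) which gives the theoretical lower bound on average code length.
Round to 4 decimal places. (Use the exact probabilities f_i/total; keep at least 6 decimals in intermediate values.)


Per-symbol terms -p_i * log2(p_i) with p_i = f_i/84:
  p = 16/84 = 0.190476: log2(p) = -2.392317, -p*log2(p) = 0.455680
  p = 18/84 = 0.214286: log2(p) = -2.222392, -p*log2(p) = 0.476227
  p = 17/84 = 0.202381: log2(p) = -2.304855, -p*log2(p) = 0.466459
  p = 9/84 = 0.107143: log2(p) = -3.222392, -p*log2(p) = 0.345256
  p = 12/84 = 0.142857: log2(p) = -2.807355, -p*log2(p) = 0.401051
  p = 12/84 = 0.142857: log2(p) = -2.807355, -p*log2(p) = 0.401051
H = 0.455680 + 0.476227 + 0.466459 + 0.345256 + 0.401051 + 0.401051 = 2.545724

H = 2.5457 bits/symbol


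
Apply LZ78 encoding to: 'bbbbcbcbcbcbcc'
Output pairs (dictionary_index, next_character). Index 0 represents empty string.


LZ78 encoding steps:
Dictionary: {0: ''}
Step 1: w='' (idx 0), next='b' -> output (0, 'b'), add 'b' as idx 1
Step 2: w='b' (idx 1), next='b' -> output (1, 'b'), add 'bb' as idx 2
Step 3: w='b' (idx 1), next='c' -> output (1, 'c'), add 'bc' as idx 3
Step 4: w='bc' (idx 3), next='b' -> output (3, 'b'), add 'bcb' as idx 4
Step 5: w='' (idx 0), next='c' -> output (0, 'c'), add 'c' as idx 5
Step 6: w='bcb' (idx 4), next='c' -> output (4, 'c'), add 'bcbc' as idx 6
Step 7: w='c' (idx 5), end of input -> output (5, '')


Encoded: [(0, 'b'), (1, 'b'), (1, 'c'), (3, 'b'), (0, 'c'), (4, 'c'), (5, '')]


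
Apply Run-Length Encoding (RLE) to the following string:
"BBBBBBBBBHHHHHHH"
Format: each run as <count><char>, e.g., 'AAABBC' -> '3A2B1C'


Scanning runs left to right:
  i=0: run of 'B' x 9 -> '9B'
  i=9: run of 'H' x 7 -> '7H'

RLE = 9B7H


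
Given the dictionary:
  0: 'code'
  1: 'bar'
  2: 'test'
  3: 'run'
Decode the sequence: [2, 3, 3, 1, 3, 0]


Look up each index in the dictionary:
  2 -> 'test'
  3 -> 'run'
  3 -> 'run'
  1 -> 'bar'
  3 -> 'run'
  0 -> 'code'

Decoded: "test run run bar run code"


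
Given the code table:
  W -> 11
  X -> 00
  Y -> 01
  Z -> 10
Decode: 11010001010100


Decoding:
11 -> W
01 -> Y
00 -> X
01 -> Y
01 -> Y
01 -> Y
00 -> X


Result: WYXYYYX


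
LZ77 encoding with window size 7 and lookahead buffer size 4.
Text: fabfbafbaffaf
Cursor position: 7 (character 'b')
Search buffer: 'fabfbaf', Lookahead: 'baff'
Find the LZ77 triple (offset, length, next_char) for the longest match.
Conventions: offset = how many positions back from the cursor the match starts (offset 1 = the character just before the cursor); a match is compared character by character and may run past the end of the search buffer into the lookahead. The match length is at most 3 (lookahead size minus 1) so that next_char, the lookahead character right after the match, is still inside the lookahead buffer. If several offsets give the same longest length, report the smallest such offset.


Try each offset into the search buffer:
  offset=1 (pos 6, char 'f'): match length 0
  offset=2 (pos 5, char 'a'): match length 0
  offset=3 (pos 4, char 'b'): match length 3
  offset=4 (pos 3, char 'f'): match length 0
  offset=5 (pos 2, char 'b'): match length 1
  offset=6 (pos 1, char 'a'): match length 0
  offset=7 (pos 0, char 'f'): match length 0
Longest match has length 3 at offset 3.
next_char = character at position 7 + 3 = 10 -> 'f'

Best match: offset=3, length=3 (matching 'baf' starting at position 4)
LZ77 triple: (3, 3, 'f')


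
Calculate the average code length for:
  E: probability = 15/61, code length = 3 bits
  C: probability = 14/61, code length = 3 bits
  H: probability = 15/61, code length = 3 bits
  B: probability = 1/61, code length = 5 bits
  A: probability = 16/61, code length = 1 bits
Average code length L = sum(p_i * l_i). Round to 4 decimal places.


Weighted contributions p_i * l_i:
  E: (15/61) * 3 = 45/61
  C: (14/61) * 3 = 42/61
  H: (15/61) * 3 = 45/61
  B: (1/61) * 5 = 5/61
  A: (16/61) * 1 = 16/61
Sum = (45 + 42 + 45 + 5 + 16)/61 = 153/61

L = 153/61 = 2.5082 bits/symbol


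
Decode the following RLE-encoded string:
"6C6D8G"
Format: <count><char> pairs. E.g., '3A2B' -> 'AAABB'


Expanding each <count><char> pair:
  6C -> 'CCCCCC'
  6D -> 'DDDDDD'
  8G -> 'GGGGGGGG'

Decoded = CCCCCCDDDDDDGGGGGGGG


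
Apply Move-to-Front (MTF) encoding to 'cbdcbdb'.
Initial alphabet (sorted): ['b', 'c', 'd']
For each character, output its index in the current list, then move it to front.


MTF encoding:
'c': index 1 in ['b', 'c', 'd'] -> ['c', 'b', 'd']
'b': index 1 in ['c', 'b', 'd'] -> ['b', 'c', 'd']
'd': index 2 in ['b', 'c', 'd'] -> ['d', 'b', 'c']
'c': index 2 in ['d', 'b', 'c'] -> ['c', 'd', 'b']
'b': index 2 in ['c', 'd', 'b'] -> ['b', 'c', 'd']
'd': index 2 in ['b', 'c', 'd'] -> ['d', 'b', 'c']
'b': index 1 in ['d', 'b', 'c'] -> ['b', 'd', 'c']


Output: [1, 1, 2, 2, 2, 2, 1]


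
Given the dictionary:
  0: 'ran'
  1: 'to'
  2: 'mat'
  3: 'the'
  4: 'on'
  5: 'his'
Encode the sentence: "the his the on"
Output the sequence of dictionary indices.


Look up each word in the dictionary:
  'the' -> 3
  'his' -> 5
  'the' -> 3
  'on' -> 4

Encoded: [3, 5, 3, 4]


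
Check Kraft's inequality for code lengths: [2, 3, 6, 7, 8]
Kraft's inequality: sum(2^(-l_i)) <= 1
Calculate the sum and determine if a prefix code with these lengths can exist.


Sum = 2^(-2) + 2^(-3) + 2^(-6) + 2^(-7) + 2^(-8)
    = 0.25 + 0.125 + 0.015625 + 0.0078125 + 0.00390625
    = 103/256 = 0.40234375
Since 0.40234375 <= 1, Kraft's inequality IS satisfied.
A prefix code with these lengths CAN exist.

Kraft sum = 0.40234375. Satisfied.


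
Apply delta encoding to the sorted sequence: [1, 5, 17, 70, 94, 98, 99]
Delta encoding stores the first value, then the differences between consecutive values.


First value: 1
Deltas:
  5 - 1 = 4
  17 - 5 = 12
  70 - 17 = 53
  94 - 70 = 24
  98 - 94 = 4
  99 - 98 = 1


Delta encoded: [1, 4, 12, 53, 24, 4, 1]


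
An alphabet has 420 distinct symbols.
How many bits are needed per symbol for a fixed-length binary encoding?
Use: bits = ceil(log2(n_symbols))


log2(420) = 8.7142
Bracket: 2^8 = 256 < 420 <= 2^9 = 512
So ceil(log2(420)) = 9

bits = ceil(log2(420)) = ceil(8.7142) = 9 bits


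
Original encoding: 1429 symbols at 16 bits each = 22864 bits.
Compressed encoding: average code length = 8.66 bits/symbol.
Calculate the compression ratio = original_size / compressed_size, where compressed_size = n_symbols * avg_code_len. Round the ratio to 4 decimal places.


original_size = n_symbols * orig_bits = 1429 * 16 = 22864 bits
compressed_size = n_symbols * avg_code_len = 1429 * 8.66 = 12375.14 bits
ratio = original_size / compressed_size = 22864 / 12375.14 = 1.8476

Compression ratio = 1.8476


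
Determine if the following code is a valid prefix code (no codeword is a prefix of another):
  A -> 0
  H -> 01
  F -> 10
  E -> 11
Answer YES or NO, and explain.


Checking each pair (does one codeword prefix another?):
  A='0' vs H='01': prefix -- VIOLATION

NO -- this is NOT a valid prefix code. A (0) is a prefix of H (01).


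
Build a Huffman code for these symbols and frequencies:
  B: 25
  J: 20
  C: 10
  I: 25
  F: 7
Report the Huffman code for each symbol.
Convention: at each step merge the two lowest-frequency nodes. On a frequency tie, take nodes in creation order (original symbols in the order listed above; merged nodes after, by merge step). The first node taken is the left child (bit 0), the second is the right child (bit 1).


Huffman tree construction:
Step 1: Merge F(7) + C(10) = 17
Step 2: Merge (F+C)(17) + J(20) = 37
Step 3: Merge B(25) + I(25) = 50
Step 4: Merge ((F+C)+J)(37) + (B+I)(50) = 87
Read each symbol's code off the tree from the root (left child = 0, right child = 1).

Codes:
  B: 10 (length 2)
  J: 01 (length 2)
  C: 001 (length 3)
  I: 11 (length 2)
  F: 000 (length 3)
Average code length: 191/87 = 2.1954 bits/symbol


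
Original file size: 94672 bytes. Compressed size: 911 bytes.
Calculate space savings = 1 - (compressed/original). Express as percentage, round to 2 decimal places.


ratio = compressed/original = 911/94672 = 0.009623
savings = 1 - ratio = 1 - 0.009623 = 0.990377
as a percentage: 0.990377 * 100 = 99.04%

Space savings = 1 - 911/94672 = 99.04%


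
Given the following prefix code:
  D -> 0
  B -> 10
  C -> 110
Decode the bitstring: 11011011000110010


Decoding step by step:
Bits 110 -> C
Bits 110 -> C
Bits 110 -> C
Bits 0 -> D
Bits 0 -> D
Bits 110 -> C
Bits 0 -> D
Bits 10 -> B


Decoded message: CCCDDCDB


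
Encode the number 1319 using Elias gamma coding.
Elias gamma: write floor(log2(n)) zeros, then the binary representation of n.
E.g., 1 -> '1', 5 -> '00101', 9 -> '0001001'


num_bits = floor(log2(1319)) + 1 = 11
leading_zeros = num_bits - 1 = 10
binary(1319) = 10100100111

Elias gamma(1319) = '0000000000' + '10100100111' = 000000000010100100111 (21 bits)


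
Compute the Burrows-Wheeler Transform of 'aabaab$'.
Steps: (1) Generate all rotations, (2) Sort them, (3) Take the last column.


Rotations (sorted):
  0: $aabaab -> last char: b
  1: aab$aab -> last char: b
  2: aabaab$ -> last char: $
  3: ab$aaba -> last char: a
  4: abaab$a -> last char: a
  5: b$aabaa -> last char: a
  6: baab$aa -> last char: a


BWT = bb$aaaa


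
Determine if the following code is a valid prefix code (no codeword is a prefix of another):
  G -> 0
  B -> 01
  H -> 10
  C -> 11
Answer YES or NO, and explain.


Checking each pair (does one codeword prefix another?):
  G='0' vs B='01': prefix -- VIOLATION

NO -- this is NOT a valid prefix code. G (0) is a prefix of B (01).


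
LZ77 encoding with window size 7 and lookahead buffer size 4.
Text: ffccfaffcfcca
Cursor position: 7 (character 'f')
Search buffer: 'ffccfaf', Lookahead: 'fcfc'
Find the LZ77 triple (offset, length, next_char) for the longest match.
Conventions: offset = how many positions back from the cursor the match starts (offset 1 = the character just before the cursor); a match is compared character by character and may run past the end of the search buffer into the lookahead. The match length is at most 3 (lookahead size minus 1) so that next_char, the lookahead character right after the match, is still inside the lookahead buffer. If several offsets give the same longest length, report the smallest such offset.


Try each offset into the search buffer:
  offset=1 (pos 6, char 'f'): match length 1
  offset=2 (pos 5, char 'a'): match length 0
  offset=3 (pos 4, char 'f'): match length 1
  offset=4 (pos 3, char 'c'): match length 0
  offset=5 (pos 2, char 'c'): match length 0
  offset=6 (pos 1, char 'f'): match length 2
  offset=7 (pos 0, char 'f'): match length 1
Longest match has length 2 at offset 6.
next_char = character at position 7 + 2 = 9 -> 'f'

Best match: offset=6, length=2 (matching 'fc' starting at position 1)
LZ77 triple: (6, 2, 'f')


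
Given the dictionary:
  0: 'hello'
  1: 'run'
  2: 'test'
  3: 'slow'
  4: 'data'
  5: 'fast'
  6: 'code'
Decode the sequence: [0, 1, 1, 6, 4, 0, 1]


Look up each index in the dictionary:
  0 -> 'hello'
  1 -> 'run'
  1 -> 'run'
  6 -> 'code'
  4 -> 'data'
  0 -> 'hello'
  1 -> 'run'

Decoded: "hello run run code data hello run"


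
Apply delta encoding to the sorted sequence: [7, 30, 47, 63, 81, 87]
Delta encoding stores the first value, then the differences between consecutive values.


First value: 7
Deltas:
  30 - 7 = 23
  47 - 30 = 17
  63 - 47 = 16
  81 - 63 = 18
  87 - 81 = 6


Delta encoded: [7, 23, 17, 16, 18, 6]


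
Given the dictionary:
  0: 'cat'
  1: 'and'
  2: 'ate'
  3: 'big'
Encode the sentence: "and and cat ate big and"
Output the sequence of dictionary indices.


Look up each word in the dictionary:
  'and' -> 1
  'and' -> 1
  'cat' -> 0
  'ate' -> 2
  'big' -> 3
  'and' -> 1

Encoded: [1, 1, 0, 2, 3, 1]


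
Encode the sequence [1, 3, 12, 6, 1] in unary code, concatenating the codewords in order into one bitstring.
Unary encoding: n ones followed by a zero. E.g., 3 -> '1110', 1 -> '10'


Encode each number as n ones followed by a terminating 0:
  1 -> 10 (2 bits)
  3 -> 1110 (4 bits)
  12 -> 1111111111110 (13 bits)
  6 -> 1111110 (7 bits)
  1 -> 10 (2 bits)
Total length = 2 + 4 + 13 + 7 + 2 = 28 bits.

Unary([1, 3, 12, 6, 1]) = 1011101111111111110111111010 (28 bits)


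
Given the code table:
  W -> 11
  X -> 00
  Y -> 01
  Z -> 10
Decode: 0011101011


Decoding:
00 -> X
11 -> W
10 -> Z
10 -> Z
11 -> W


Result: XWZZW


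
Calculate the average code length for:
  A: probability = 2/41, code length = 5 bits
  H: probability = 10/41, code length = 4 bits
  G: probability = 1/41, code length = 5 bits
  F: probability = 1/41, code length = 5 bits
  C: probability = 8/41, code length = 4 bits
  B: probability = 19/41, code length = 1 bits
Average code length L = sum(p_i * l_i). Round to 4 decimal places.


Weighted contributions p_i * l_i:
  A: (2/41) * 5 = 10/41
  H: (10/41) * 4 = 40/41
  G: (1/41) * 5 = 5/41
  F: (1/41) * 5 = 5/41
  C: (8/41) * 4 = 32/41
  B: (19/41) * 1 = 19/41
Sum = (10 + 40 + 5 + 5 + 32 + 19)/41 = 111/41

L = 111/41 = 2.7073 bits/symbol


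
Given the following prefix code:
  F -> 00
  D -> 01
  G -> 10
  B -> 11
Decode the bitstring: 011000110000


Decoding step by step:
Bits 01 -> D
Bits 10 -> G
Bits 00 -> F
Bits 11 -> B
Bits 00 -> F
Bits 00 -> F


Decoded message: DGFBFF


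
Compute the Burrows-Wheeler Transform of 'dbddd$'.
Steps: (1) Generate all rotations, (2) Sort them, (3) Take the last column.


Rotations (sorted):
  0: $dbddd -> last char: d
  1: bddd$d -> last char: d
  2: d$dbdd -> last char: d
  3: dbddd$ -> last char: $
  4: dd$dbd -> last char: d
  5: ddd$db -> last char: b


BWT = ddd$db


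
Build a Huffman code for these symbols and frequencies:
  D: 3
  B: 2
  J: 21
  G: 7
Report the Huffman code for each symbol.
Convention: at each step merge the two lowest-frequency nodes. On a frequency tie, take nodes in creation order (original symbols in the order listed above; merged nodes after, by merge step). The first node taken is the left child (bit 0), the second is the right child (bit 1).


Huffman tree construction:
Step 1: Merge B(2) + D(3) = 5
Step 2: Merge (B+D)(5) + G(7) = 12
Step 3: Merge ((B+D)+G)(12) + J(21) = 33
Read each symbol's code off the tree from the root (left child = 0, right child = 1).

Codes:
  D: 001 (length 3)
  B: 000 (length 3)
  J: 1 (length 1)
  G: 01 (length 2)
Average code length: 50/33 = 1.5152 bits/symbol


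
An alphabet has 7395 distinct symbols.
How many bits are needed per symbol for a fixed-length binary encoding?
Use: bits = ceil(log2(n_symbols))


log2(7395) = 12.8523
Bracket: 2^12 = 4096 < 7395 <= 2^13 = 8192
So ceil(log2(7395)) = 13

bits = ceil(log2(7395)) = ceil(12.8523) = 13 bits


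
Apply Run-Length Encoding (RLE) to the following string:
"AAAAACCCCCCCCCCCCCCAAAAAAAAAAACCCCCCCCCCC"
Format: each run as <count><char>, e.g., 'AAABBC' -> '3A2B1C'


Scanning runs left to right:
  i=0: run of 'A' x 5 -> '5A'
  i=5: run of 'C' x 14 -> '14C'
  i=19: run of 'A' x 11 -> '11A'
  i=30: run of 'C' x 11 -> '11C'

RLE = 5A14C11A11C


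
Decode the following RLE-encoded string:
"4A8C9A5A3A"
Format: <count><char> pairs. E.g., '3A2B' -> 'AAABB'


Expanding each <count><char> pair:
  4A -> 'AAAA'
  8C -> 'CCCCCCCC'
  9A -> 'AAAAAAAAA'
  5A -> 'AAAAA'
  3A -> 'AAA'

Decoded = AAAACCCCCCCCAAAAAAAAAAAAAAAAA


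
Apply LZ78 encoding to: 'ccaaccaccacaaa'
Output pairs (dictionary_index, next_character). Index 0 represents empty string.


LZ78 encoding steps:
Dictionary: {0: ''}
Step 1: w='' (idx 0), next='c' -> output (0, 'c'), add 'c' as idx 1
Step 2: w='c' (idx 1), next='a' -> output (1, 'a'), add 'ca' as idx 2
Step 3: w='' (idx 0), next='a' -> output (0, 'a'), add 'a' as idx 3
Step 4: w='c' (idx 1), next='c' -> output (1, 'c'), add 'cc' as idx 4
Step 5: w='a' (idx 3), next='c' -> output (3, 'c'), add 'ac' as idx 5
Step 6: w='ca' (idx 2), next='c' -> output (2, 'c'), add 'cac' as idx 6
Step 7: w='a' (idx 3), next='a' -> output (3, 'a'), add 'aa' as idx 7
Step 8: w='a' (idx 3), end of input -> output (3, '')


Encoded: [(0, 'c'), (1, 'a'), (0, 'a'), (1, 'c'), (3, 'c'), (2, 'c'), (3, 'a'), (3, '')]


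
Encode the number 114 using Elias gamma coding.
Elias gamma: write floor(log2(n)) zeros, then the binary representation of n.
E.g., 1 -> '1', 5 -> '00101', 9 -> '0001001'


num_bits = floor(log2(114)) + 1 = 7
leading_zeros = num_bits - 1 = 6
binary(114) = 1110010

Elias gamma(114) = '000000' + '1110010' = 0000001110010 (13 bits)


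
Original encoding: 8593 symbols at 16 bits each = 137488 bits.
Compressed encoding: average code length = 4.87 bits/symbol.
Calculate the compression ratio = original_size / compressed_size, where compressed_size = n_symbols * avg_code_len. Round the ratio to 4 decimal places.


original_size = n_symbols * orig_bits = 8593 * 16 = 137488 bits
compressed_size = n_symbols * avg_code_len = 8593 * 4.87 = 41847.91 bits
ratio = original_size / compressed_size = 137488 / 41847.91 = 3.2854

Compression ratio = 3.2854


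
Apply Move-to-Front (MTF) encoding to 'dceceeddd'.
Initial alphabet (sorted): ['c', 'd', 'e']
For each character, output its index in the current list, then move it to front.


MTF encoding:
'd': index 1 in ['c', 'd', 'e'] -> ['d', 'c', 'e']
'c': index 1 in ['d', 'c', 'e'] -> ['c', 'd', 'e']
'e': index 2 in ['c', 'd', 'e'] -> ['e', 'c', 'd']
'c': index 1 in ['e', 'c', 'd'] -> ['c', 'e', 'd']
'e': index 1 in ['c', 'e', 'd'] -> ['e', 'c', 'd']
'e': index 0 in ['e', 'c', 'd'] -> ['e', 'c', 'd']
'd': index 2 in ['e', 'c', 'd'] -> ['d', 'e', 'c']
'd': index 0 in ['d', 'e', 'c'] -> ['d', 'e', 'c']
'd': index 0 in ['d', 'e', 'c'] -> ['d', 'e', 'c']


Output: [1, 1, 2, 1, 1, 0, 2, 0, 0]


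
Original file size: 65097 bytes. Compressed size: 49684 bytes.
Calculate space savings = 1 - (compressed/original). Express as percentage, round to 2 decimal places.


ratio = compressed/original = 49684/65097 = 0.76323
savings = 1 - ratio = 1 - 0.76323 = 0.23677
as a percentage: 0.23677 * 100 = 23.68%

Space savings = 1 - 49684/65097 = 23.68%


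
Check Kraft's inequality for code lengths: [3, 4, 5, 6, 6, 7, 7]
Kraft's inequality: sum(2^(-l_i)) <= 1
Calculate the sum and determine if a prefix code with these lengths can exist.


Sum = 2^(-3) + 2^(-4) + 2^(-5) + 2^(-6) + 2^(-6) + 2^(-7) + 2^(-7)
    = 0.125 + 0.0625 + 0.03125 + 0.015625 + 0.015625 + 0.0078125 + 0.0078125
    = 34/128 = 0.265625
Since 0.265625 <= 1, Kraft's inequality IS satisfied.
A prefix code with these lengths CAN exist.

Kraft sum = 0.265625. Satisfied.


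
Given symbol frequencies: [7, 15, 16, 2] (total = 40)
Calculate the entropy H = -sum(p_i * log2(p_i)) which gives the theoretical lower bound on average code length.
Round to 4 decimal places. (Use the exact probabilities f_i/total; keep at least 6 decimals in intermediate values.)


Per-symbol terms -p_i * log2(p_i) with p_i = f_i/40:
  p = 7/40 = 0.175000: log2(p) = -2.514573, -p*log2(p) = 0.440050
  p = 15/40 = 0.375000: log2(p) = -1.415037, -p*log2(p) = 0.530639
  p = 16/40 = 0.400000: log2(p) = -1.321928, -p*log2(p) = 0.528771
  p = 2/40 = 0.050000: log2(p) = -4.321928, -p*log2(p) = 0.216096
H = 0.440050 + 0.530639 + 0.528771 + 0.216096 = 1.715556

H = 1.7156 bits/symbol


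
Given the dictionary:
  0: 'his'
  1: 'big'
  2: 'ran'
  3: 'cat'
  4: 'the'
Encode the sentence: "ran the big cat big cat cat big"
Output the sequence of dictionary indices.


Look up each word in the dictionary:
  'ran' -> 2
  'the' -> 4
  'big' -> 1
  'cat' -> 3
  'big' -> 1
  'cat' -> 3
  'cat' -> 3
  'big' -> 1

Encoded: [2, 4, 1, 3, 1, 3, 3, 1]


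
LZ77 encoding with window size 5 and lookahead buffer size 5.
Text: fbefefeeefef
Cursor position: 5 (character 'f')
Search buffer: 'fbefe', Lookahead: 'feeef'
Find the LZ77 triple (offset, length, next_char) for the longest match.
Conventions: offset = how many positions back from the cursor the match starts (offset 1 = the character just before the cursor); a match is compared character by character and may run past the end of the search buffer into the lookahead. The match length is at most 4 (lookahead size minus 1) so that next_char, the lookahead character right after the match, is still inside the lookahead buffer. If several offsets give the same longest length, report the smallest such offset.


Try each offset into the search buffer:
  offset=1 (pos 4, char 'e'): match length 0
  offset=2 (pos 3, char 'f'): match length 2
  offset=3 (pos 2, char 'e'): match length 0
  offset=4 (pos 1, char 'b'): match length 0
  offset=5 (pos 0, char 'f'): match length 1
Longest match has length 2 at offset 2.
next_char = character at position 5 + 2 = 7 -> 'e'

Best match: offset=2, length=2 (matching 'fe' starting at position 3)
LZ77 triple: (2, 2, 'e')


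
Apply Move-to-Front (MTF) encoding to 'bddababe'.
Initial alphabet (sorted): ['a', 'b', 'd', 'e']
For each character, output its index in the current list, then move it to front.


MTF encoding:
'b': index 1 in ['a', 'b', 'd', 'e'] -> ['b', 'a', 'd', 'e']
'd': index 2 in ['b', 'a', 'd', 'e'] -> ['d', 'b', 'a', 'e']
'd': index 0 in ['d', 'b', 'a', 'e'] -> ['d', 'b', 'a', 'e']
'a': index 2 in ['d', 'b', 'a', 'e'] -> ['a', 'd', 'b', 'e']
'b': index 2 in ['a', 'd', 'b', 'e'] -> ['b', 'a', 'd', 'e']
'a': index 1 in ['b', 'a', 'd', 'e'] -> ['a', 'b', 'd', 'e']
'b': index 1 in ['a', 'b', 'd', 'e'] -> ['b', 'a', 'd', 'e']
'e': index 3 in ['b', 'a', 'd', 'e'] -> ['e', 'b', 'a', 'd']


Output: [1, 2, 0, 2, 2, 1, 1, 3]


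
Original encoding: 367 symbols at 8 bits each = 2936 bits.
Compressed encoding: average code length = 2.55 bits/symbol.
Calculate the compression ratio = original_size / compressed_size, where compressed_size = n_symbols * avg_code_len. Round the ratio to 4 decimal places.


original_size = n_symbols * orig_bits = 367 * 8 = 2936 bits
compressed_size = n_symbols * avg_code_len = 367 * 2.55 = 935.85 bits
ratio = original_size / compressed_size = 2936 / 935.85 = 3.1373

Compression ratio = 3.1373


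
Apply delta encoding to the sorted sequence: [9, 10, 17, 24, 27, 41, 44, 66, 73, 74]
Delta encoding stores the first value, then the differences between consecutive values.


First value: 9
Deltas:
  10 - 9 = 1
  17 - 10 = 7
  24 - 17 = 7
  27 - 24 = 3
  41 - 27 = 14
  44 - 41 = 3
  66 - 44 = 22
  73 - 66 = 7
  74 - 73 = 1


Delta encoded: [9, 1, 7, 7, 3, 14, 3, 22, 7, 1]


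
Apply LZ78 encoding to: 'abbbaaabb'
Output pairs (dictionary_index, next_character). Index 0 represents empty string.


LZ78 encoding steps:
Dictionary: {0: ''}
Step 1: w='' (idx 0), next='a' -> output (0, 'a'), add 'a' as idx 1
Step 2: w='' (idx 0), next='b' -> output (0, 'b'), add 'b' as idx 2
Step 3: w='b' (idx 2), next='b' -> output (2, 'b'), add 'bb' as idx 3
Step 4: w='a' (idx 1), next='a' -> output (1, 'a'), add 'aa' as idx 4
Step 5: w='a' (idx 1), next='b' -> output (1, 'b'), add 'ab' as idx 5
Step 6: w='b' (idx 2), end of input -> output (2, '')


Encoded: [(0, 'a'), (0, 'b'), (2, 'b'), (1, 'a'), (1, 'b'), (2, '')]


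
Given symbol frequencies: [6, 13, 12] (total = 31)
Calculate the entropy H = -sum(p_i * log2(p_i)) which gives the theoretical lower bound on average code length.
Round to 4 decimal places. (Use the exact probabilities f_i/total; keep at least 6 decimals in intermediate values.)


Per-symbol terms -p_i * log2(p_i) with p_i = f_i/31:
  p = 6/31 = 0.193548: log2(p) = -2.369234, -p*log2(p) = 0.458561
  p = 13/31 = 0.419355: log2(p) = -1.253757, -p*log2(p) = 0.525769
  p = 12/31 = 0.387097: log2(p) = -1.369234, -p*log2(p) = 0.530026
H = 0.458561 + 0.525769 + 0.530026 = 1.514356

H = 1.5144 bits/symbol


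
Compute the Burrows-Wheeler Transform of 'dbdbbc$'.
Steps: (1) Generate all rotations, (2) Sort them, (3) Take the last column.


Rotations (sorted):
  0: $dbdbbc -> last char: c
  1: bbc$dbd -> last char: d
  2: bc$dbdb -> last char: b
  3: bdbbc$d -> last char: d
  4: c$dbdbb -> last char: b
  5: dbbc$db -> last char: b
  6: dbdbbc$ -> last char: $


BWT = cdbdbb$


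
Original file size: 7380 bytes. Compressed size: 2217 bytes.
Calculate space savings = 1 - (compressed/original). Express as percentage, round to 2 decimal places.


ratio = compressed/original = 2217/7380 = 0.300407
savings = 1 - ratio = 1 - 0.300407 = 0.699593
as a percentage: 0.699593 * 100 = 69.96%

Space savings = 1 - 2217/7380 = 69.96%


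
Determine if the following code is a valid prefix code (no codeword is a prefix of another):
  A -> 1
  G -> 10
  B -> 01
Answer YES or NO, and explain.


Checking each pair (does one codeword prefix another?):
  A='1' vs G='10': prefix -- VIOLATION

NO -- this is NOT a valid prefix code. A (1) is a prefix of G (10).


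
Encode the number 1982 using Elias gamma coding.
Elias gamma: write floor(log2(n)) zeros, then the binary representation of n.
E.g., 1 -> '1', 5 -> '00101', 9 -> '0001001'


num_bits = floor(log2(1982)) + 1 = 11
leading_zeros = num_bits - 1 = 10
binary(1982) = 11110111110

Elias gamma(1982) = '0000000000' + '11110111110' = 000000000011110111110 (21 bits)


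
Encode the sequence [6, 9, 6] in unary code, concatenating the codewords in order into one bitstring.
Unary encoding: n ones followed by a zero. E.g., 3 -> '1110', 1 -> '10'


Encode each number as n ones followed by a terminating 0:
  6 -> 1111110 (7 bits)
  9 -> 1111111110 (10 bits)
  6 -> 1111110 (7 bits)
Total length = 7 + 10 + 7 = 24 bits.

Unary([6, 9, 6]) = 111111011111111101111110 (24 bits)


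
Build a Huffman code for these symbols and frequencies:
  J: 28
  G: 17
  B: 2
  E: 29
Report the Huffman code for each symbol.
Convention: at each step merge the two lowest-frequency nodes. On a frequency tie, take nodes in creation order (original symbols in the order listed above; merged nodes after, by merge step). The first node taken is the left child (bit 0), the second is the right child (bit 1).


Huffman tree construction:
Step 1: Merge B(2) + G(17) = 19
Step 2: Merge (B+G)(19) + J(28) = 47
Step 3: Merge E(29) + ((B+G)+J)(47) = 76
Read each symbol's code off the tree from the root (left child = 0, right child = 1).

Codes:
  J: 11 (length 2)
  G: 101 (length 3)
  B: 100 (length 3)
  E: 0 (length 1)
Average code length: 142/76 = 1.8684 bits/symbol


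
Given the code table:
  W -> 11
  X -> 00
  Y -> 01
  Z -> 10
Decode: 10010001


Decoding:
10 -> Z
01 -> Y
00 -> X
01 -> Y


Result: ZYXY


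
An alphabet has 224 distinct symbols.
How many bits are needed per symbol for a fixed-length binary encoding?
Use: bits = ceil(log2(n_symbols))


log2(224) = 7.8074
Bracket: 2^7 = 128 < 224 <= 2^8 = 256
So ceil(log2(224)) = 8

bits = ceil(log2(224)) = ceil(7.8074) = 8 bits


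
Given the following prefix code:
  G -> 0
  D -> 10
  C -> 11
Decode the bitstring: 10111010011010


Decoding step by step:
Bits 10 -> D
Bits 11 -> C
Bits 10 -> D
Bits 10 -> D
Bits 0 -> G
Bits 11 -> C
Bits 0 -> G
Bits 10 -> D


Decoded message: DCDDGCGD


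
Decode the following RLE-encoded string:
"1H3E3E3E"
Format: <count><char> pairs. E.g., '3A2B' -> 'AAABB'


Expanding each <count><char> pair:
  1H -> 'H'
  3E -> 'EEE'
  3E -> 'EEE'
  3E -> 'EEE'

Decoded = HEEEEEEEEE


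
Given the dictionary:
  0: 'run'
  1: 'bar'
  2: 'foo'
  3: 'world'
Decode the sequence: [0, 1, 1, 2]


Look up each index in the dictionary:
  0 -> 'run'
  1 -> 'bar'
  1 -> 'bar'
  2 -> 'foo'

Decoded: "run bar bar foo"


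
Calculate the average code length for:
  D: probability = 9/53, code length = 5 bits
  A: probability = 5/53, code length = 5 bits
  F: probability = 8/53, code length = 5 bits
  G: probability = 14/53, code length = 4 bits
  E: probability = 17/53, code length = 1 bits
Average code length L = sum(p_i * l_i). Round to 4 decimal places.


Weighted contributions p_i * l_i:
  D: (9/53) * 5 = 45/53
  A: (5/53) * 5 = 25/53
  F: (8/53) * 5 = 40/53
  G: (14/53) * 4 = 56/53
  E: (17/53) * 1 = 17/53
Sum = (45 + 25 + 40 + 56 + 17)/53 = 183/53

L = 183/53 = 3.4528 bits/symbol


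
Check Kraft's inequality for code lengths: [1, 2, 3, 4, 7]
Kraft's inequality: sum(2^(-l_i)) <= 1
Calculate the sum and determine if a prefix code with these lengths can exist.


Sum = 2^(-1) + 2^(-2) + 2^(-3) + 2^(-4) + 2^(-7)
    = 0.5 + 0.25 + 0.125 + 0.0625 + 0.0078125
    = 121/128 = 0.9453125
Since 0.9453125 <= 1, Kraft's inequality IS satisfied.
A prefix code with these lengths CAN exist.

Kraft sum = 0.9453125. Satisfied.


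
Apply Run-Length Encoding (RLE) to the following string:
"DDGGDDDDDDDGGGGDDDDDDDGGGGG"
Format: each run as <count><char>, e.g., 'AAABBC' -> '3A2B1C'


Scanning runs left to right:
  i=0: run of 'D' x 2 -> '2D'
  i=2: run of 'G' x 2 -> '2G'
  i=4: run of 'D' x 7 -> '7D'
  i=11: run of 'G' x 4 -> '4G'
  i=15: run of 'D' x 7 -> '7D'
  i=22: run of 'G' x 5 -> '5G'

RLE = 2D2G7D4G7D5G


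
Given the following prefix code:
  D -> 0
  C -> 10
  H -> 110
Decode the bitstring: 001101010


Decoding step by step:
Bits 0 -> D
Bits 0 -> D
Bits 110 -> H
Bits 10 -> C
Bits 10 -> C


Decoded message: DDHCC


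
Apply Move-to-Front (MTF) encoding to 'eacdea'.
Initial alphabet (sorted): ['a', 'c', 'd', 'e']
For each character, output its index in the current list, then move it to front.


MTF encoding:
'e': index 3 in ['a', 'c', 'd', 'e'] -> ['e', 'a', 'c', 'd']
'a': index 1 in ['e', 'a', 'c', 'd'] -> ['a', 'e', 'c', 'd']
'c': index 2 in ['a', 'e', 'c', 'd'] -> ['c', 'a', 'e', 'd']
'd': index 3 in ['c', 'a', 'e', 'd'] -> ['d', 'c', 'a', 'e']
'e': index 3 in ['d', 'c', 'a', 'e'] -> ['e', 'd', 'c', 'a']
'a': index 3 in ['e', 'd', 'c', 'a'] -> ['a', 'e', 'd', 'c']


Output: [3, 1, 2, 3, 3, 3]


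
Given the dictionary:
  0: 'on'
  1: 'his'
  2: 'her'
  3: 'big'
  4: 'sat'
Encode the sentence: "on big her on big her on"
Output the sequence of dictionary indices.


Look up each word in the dictionary:
  'on' -> 0
  'big' -> 3
  'her' -> 2
  'on' -> 0
  'big' -> 3
  'her' -> 2
  'on' -> 0

Encoded: [0, 3, 2, 0, 3, 2, 0]


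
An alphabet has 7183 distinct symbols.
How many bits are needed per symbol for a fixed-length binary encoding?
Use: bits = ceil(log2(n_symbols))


log2(7183) = 12.8104
Bracket: 2^12 = 4096 < 7183 <= 2^13 = 8192
So ceil(log2(7183)) = 13

bits = ceil(log2(7183)) = ceil(12.8104) = 13 bits


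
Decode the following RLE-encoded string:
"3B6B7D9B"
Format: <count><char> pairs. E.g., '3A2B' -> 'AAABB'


Expanding each <count><char> pair:
  3B -> 'BBB'
  6B -> 'BBBBBB'
  7D -> 'DDDDDDD'
  9B -> 'BBBBBBBBB'

Decoded = BBBBBBBBBDDDDDDDBBBBBBBBB


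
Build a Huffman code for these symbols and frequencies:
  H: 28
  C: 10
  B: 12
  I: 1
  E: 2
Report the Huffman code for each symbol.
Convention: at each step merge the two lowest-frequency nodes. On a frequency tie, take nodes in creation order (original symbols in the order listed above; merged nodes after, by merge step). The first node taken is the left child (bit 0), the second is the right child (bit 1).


Huffman tree construction:
Step 1: Merge I(1) + E(2) = 3
Step 2: Merge (I+E)(3) + C(10) = 13
Step 3: Merge B(12) + ((I+E)+C)(13) = 25
Step 4: Merge (B+((I+E)+C))(25) + H(28) = 53
Read each symbol's code off the tree from the root (left child = 0, right child = 1).

Codes:
  H: 1 (length 1)
  C: 011 (length 3)
  B: 00 (length 2)
  I: 0100 (length 4)
  E: 0101 (length 4)
Average code length: 94/53 = 1.7736 bits/symbol


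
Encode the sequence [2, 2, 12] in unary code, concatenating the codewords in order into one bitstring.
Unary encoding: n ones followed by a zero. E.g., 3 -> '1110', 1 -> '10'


Encode each number as n ones followed by a terminating 0:
  2 -> 110 (3 bits)
  2 -> 110 (3 bits)
  12 -> 1111111111110 (13 bits)
Total length = 3 + 3 + 13 = 19 bits.

Unary([2, 2, 12]) = 1101101111111111110 (19 bits)


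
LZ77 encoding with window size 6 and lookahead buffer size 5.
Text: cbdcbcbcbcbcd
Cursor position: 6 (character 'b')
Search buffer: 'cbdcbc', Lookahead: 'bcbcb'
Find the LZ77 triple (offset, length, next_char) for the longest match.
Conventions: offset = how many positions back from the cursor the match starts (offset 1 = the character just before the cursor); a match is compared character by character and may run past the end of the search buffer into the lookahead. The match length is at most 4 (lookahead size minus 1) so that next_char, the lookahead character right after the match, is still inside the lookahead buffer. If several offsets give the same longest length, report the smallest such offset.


Try each offset into the search buffer:
  offset=1 (pos 5, char 'c'): match length 0
  offset=2 (pos 4, char 'b'): match length 4
  offset=3 (pos 3, char 'c'): match length 0
  offset=4 (pos 2, char 'd'): match length 0
  offset=5 (pos 1, char 'b'): match length 1
  offset=6 (pos 0, char 'c'): match length 0
Longest match has length 4 at offset 2.
next_char = character at position 6 + 4 = 10 -> 'b'

Best match: offset=2, length=4 (matching 'bcbc' starting at position 4)
LZ77 triple: (2, 4, 'b')


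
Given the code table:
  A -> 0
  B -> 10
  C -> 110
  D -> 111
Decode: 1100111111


Decoding:
110 -> C
0 -> A
111 -> D
111 -> D


Result: CADD


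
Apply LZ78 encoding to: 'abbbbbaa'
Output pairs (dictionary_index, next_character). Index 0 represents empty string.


LZ78 encoding steps:
Dictionary: {0: ''}
Step 1: w='' (idx 0), next='a' -> output (0, 'a'), add 'a' as idx 1
Step 2: w='' (idx 0), next='b' -> output (0, 'b'), add 'b' as idx 2
Step 3: w='b' (idx 2), next='b' -> output (2, 'b'), add 'bb' as idx 3
Step 4: w='bb' (idx 3), next='a' -> output (3, 'a'), add 'bba' as idx 4
Step 5: w='a' (idx 1), end of input -> output (1, '')


Encoded: [(0, 'a'), (0, 'b'), (2, 'b'), (3, 'a'), (1, '')]


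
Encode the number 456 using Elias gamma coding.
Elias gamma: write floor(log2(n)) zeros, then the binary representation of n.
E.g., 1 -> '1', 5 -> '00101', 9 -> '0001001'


num_bits = floor(log2(456)) + 1 = 9
leading_zeros = num_bits - 1 = 8
binary(456) = 111001000

Elias gamma(456) = '00000000' + '111001000' = 00000000111001000 (17 bits)


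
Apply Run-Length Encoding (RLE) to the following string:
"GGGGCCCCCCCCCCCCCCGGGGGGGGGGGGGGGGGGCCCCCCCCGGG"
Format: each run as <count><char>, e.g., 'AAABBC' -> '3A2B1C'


Scanning runs left to right:
  i=0: run of 'G' x 4 -> '4G'
  i=4: run of 'C' x 14 -> '14C'
  i=18: run of 'G' x 18 -> '18G'
  i=36: run of 'C' x 8 -> '8C'
  i=44: run of 'G' x 3 -> '3G'

RLE = 4G14C18G8C3G


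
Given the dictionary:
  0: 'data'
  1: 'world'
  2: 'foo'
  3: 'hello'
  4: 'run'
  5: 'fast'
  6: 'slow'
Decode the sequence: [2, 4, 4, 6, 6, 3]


Look up each index in the dictionary:
  2 -> 'foo'
  4 -> 'run'
  4 -> 'run'
  6 -> 'slow'
  6 -> 'slow'
  3 -> 'hello'

Decoded: "foo run run slow slow hello"


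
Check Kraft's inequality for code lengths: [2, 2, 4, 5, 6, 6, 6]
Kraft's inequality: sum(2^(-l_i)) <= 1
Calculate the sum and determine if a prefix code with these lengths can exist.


Sum = 2^(-2) + 2^(-2) + 2^(-4) + 2^(-5) + 2^(-6) + 2^(-6) + 2^(-6)
    = 0.25 + 0.25 + 0.0625 + 0.03125 + 0.015625 + 0.015625 + 0.015625
    = 41/64 = 0.640625
Since 0.640625 <= 1, Kraft's inequality IS satisfied.
A prefix code with these lengths CAN exist.

Kraft sum = 0.640625. Satisfied.


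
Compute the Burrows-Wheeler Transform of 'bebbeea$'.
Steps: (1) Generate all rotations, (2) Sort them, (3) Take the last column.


Rotations (sorted):
  0: $bebbeea -> last char: a
  1: a$bebbee -> last char: e
  2: bbeea$be -> last char: e
  3: bebbeea$ -> last char: $
  4: beea$beb -> last char: b
  5: ea$bebbe -> last char: e
  6: ebbeea$b -> last char: b
  7: eea$bebb -> last char: b


BWT = aee$bebb


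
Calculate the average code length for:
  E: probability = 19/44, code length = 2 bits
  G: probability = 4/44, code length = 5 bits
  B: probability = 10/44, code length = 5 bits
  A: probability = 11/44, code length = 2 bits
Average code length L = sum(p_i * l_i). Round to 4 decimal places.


Weighted contributions p_i * l_i:
  E: (19/44) * 2 = 38/44
  G: (4/44) * 5 = 20/44
  B: (10/44) * 5 = 50/44
  A: (11/44) * 2 = 22/44
Sum = (38 + 20 + 50 + 22)/44 = 130/44

L = 130/44 = 2.9545 bits/symbol


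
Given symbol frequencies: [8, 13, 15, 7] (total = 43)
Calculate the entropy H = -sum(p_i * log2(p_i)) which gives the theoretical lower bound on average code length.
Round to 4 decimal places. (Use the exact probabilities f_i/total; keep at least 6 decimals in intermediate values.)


Per-symbol terms -p_i * log2(p_i) with p_i = f_i/43:
  p = 8/43 = 0.186047: log2(p) = -2.426265, -p*log2(p) = 0.451398
  p = 13/43 = 0.302326: log2(p) = -1.725825, -p*log2(p) = 0.521761
  p = 15/43 = 0.348837: log2(p) = -1.519374, -p*log2(p) = 0.530014
  p = 7/43 = 0.162791: log2(p) = -2.618910, -p*log2(p) = 0.426334
H = 0.451398 + 0.521761 + 0.530014 + 0.426334 = 1.929507

H = 1.9295 bits/symbol


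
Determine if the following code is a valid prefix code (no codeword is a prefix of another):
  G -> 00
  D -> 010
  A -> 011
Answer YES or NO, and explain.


Checking each pair (does one codeword prefix another?):
  G='00' vs D='010': no prefix
  G='00' vs A='011': no prefix
  D='010' vs G='00': no prefix
  D='010' vs A='011': no prefix
  A='011' vs G='00': no prefix
  A='011' vs D='010': no prefix
No violation found over all pairs.

YES -- this is a valid prefix code. No codeword is a prefix of any other codeword.


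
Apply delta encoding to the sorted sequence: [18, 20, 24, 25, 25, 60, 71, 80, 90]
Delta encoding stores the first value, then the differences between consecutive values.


First value: 18
Deltas:
  20 - 18 = 2
  24 - 20 = 4
  25 - 24 = 1
  25 - 25 = 0
  60 - 25 = 35
  71 - 60 = 11
  80 - 71 = 9
  90 - 80 = 10


Delta encoded: [18, 2, 4, 1, 0, 35, 11, 9, 10]


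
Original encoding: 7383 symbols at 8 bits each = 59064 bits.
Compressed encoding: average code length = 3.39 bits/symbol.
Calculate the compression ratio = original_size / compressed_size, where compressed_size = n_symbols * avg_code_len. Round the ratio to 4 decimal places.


original_size = n_symbols * orig_bits = 7383 * 8 = 59064 bits
compressed_size = n_symbols * avg_code_len = 7383 * 3.39 = 25028.37 bits
ratio = original_size / compressed_size = 59064 / 25028.37 = 2.3599

Compression ratio = 2.3599


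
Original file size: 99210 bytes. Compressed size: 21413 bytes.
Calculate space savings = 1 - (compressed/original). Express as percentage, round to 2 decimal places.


ratio = compressed/original = 21413/99210 = 0.215835
savings = 1 - ratio = 1 - 0.215835 = 0.784165
as a percentage: 0.784165 * 100 = 78.42%

Space savings = 1 - 21413/99210 = 78.42%


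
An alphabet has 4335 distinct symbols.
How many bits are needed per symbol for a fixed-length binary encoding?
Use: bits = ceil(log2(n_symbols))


log2(4335) = 12.0818
Bracket: 2^12 = 4096 < 4335 <= 2^13 = 8192
So ceil(log2(4335)) = 13

bits = ceil(log2(4335)) = ceil(12.0818) = 13 bits


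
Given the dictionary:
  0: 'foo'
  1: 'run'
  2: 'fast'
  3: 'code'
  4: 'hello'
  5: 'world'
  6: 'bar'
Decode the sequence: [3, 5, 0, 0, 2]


Look up each index in the dictionary:
  3 -> 'code'
  5 -> 'world'
  0 -> 'foo'
  0 -> 'foo'
  2 -> 'fast'

Decoded: "code world foo foo fast"
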